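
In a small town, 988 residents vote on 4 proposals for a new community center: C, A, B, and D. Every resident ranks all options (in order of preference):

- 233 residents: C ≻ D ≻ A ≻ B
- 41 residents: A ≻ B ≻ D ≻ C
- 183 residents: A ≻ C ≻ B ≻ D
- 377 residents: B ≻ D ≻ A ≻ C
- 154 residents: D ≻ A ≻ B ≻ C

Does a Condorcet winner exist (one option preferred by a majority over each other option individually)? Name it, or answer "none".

Checking pairwise contests:
A beats C 755–233.
D beats A 764–224.
A beats B 611–377.
B beats D 601–387.
Every option loses at least one head-to-head, so there is no Condorcet winner.

none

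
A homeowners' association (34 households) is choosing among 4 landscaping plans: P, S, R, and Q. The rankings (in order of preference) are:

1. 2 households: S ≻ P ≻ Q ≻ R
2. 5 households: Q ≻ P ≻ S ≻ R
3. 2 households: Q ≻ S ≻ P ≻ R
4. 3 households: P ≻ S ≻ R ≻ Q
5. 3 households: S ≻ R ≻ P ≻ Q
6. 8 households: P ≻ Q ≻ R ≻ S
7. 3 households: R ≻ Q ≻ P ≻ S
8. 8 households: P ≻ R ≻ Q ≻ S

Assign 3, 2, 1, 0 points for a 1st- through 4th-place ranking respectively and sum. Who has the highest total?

P: 2·2 + 5·2 + 2·1 + 3·3 + 3·1 + 8·3 + 3·1 + 8·3 = 79
S: 2·3 + 5·1 + 2·2 + 3·2 + 3·3 + 8·0 + 3·0 + 8·0 = 30
R: 2·0 + 5·0 + 2·0 + 3·1 + 3·2 + 8·1 + 3·3 + 8·2 = 42
Q: 2·1 + 5·3 + 2·3 + 3·0 + 3·0 + 8·2 + 3·2 + 8·1 = 53
P has the highest Borda score (79).

P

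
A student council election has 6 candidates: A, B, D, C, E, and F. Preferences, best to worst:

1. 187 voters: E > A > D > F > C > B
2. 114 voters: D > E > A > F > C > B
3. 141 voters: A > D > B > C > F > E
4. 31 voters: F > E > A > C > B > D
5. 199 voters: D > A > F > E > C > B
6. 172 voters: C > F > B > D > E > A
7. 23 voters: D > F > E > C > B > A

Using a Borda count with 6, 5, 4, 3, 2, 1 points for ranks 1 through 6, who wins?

D

A: 187·5 + 114·4 + 141·6 + 31·4 + 199·5 + 172·1 + 23·1 = 3551
B: 187·1 + 114·1 + 141·4 + 31·2 + 199·1 + 172·4 + 23·2 = 1860
D: 187·4 + 114·6 + 141·5 + 31·1 + 199·6 + 172·3 + 23·6 = 4016
C: 187·2 + 114·2 + 141·3 + 31·3 + 199·2 + 172·6 + 23·3 = 2617
E: 187·6 + 114·5 + 141·1 + 31·5 + 199·3 + 172·2 + 23·4 = 3021
F: 187·3 + 114·3 + 141·2 + 31·6 + 199·4 + 172·5 + 23·5 = 3142
D has the highest Borda score (4016).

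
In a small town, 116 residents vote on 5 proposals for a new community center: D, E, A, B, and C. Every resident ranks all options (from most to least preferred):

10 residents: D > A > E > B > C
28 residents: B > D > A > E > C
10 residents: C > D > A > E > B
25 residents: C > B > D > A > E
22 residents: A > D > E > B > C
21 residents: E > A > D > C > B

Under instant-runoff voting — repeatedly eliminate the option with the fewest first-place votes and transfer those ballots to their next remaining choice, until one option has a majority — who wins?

A

Round 1: D 10, E 21, A 22, B 28, C 35. Eliminate D.
Round 2: E 21, A 32, B 28, C 35. Eliminate E.
Round 3: A 53, B 28, C 35. Eliminate B.
Round 4: A 81, C 35. A has a majority.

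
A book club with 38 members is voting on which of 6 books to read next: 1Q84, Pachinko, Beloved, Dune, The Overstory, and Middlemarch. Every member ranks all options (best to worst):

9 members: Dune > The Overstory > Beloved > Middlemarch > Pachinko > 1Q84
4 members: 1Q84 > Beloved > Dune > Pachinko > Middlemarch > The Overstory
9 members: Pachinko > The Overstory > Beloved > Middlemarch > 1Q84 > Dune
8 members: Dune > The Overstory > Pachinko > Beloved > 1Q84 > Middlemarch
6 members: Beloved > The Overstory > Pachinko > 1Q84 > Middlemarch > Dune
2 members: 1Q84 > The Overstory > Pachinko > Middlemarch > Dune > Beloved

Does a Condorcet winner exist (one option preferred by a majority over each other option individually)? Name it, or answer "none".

Checking pairwise contests:
Pachinko beats 1Q84 32–6.
Dune beats Pachinko 21–17.
The Overstory beats Beloved 28–10.
1Q84 beats Dune 21–17.
Dune beats The Overstory 21–17.
1Q84 beats Middlemarch 20–18.
Every option loses at least one head-to-head, so there is no Condorcet winner.

none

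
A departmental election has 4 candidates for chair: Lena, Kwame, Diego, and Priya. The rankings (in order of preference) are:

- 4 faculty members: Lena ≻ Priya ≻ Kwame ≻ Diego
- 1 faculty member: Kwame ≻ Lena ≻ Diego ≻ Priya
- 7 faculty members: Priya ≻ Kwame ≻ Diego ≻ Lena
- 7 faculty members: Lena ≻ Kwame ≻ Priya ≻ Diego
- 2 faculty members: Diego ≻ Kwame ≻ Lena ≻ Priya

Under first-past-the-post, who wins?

First-place votes: Lena 11, Kwame 1, Diego 2, Priya 7.
Lena has the most first-place votes.

Lena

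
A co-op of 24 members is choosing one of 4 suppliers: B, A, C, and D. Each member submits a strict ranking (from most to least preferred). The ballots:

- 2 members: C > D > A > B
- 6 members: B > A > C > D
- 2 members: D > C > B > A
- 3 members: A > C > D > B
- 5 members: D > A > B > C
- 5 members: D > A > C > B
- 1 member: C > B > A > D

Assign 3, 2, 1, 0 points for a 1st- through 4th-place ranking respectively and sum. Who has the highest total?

A

B: 2·0 + 6·3 + 2·1 + 3·0 + 5·1 + 5·0 + 1·2 = 27
A: 2·1 + 6·2 + 2·0 + 3·3 + 5·2 + 5·2 + 1·1 = 44
C: 2·3 + 6·1 + 2·2 + 3·2 + 5·0 + 5·1 + 1·3 = 30
D: 2·2 + 6·0 + 2·3 + 3·1 + 5·3 + 5·3 + 1·0 = 43
A has the highest Borda score (44).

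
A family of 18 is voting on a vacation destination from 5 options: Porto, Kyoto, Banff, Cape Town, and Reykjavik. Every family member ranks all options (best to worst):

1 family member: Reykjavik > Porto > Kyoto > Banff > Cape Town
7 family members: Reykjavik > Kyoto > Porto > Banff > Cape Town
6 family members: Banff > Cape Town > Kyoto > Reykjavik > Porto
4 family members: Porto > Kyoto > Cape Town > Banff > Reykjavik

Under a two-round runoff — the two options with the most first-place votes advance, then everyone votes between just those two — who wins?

Banff

Round 1 first-place votes: Porto 4, Kyoto 0, Banff 6, Cape Town 0, Reykjavik 8.
Reykjavik and Banff advance.
Runoff: Reykjavik is preferred to Banff by 8 voters; Banff by 10.
Banff wins the runoff.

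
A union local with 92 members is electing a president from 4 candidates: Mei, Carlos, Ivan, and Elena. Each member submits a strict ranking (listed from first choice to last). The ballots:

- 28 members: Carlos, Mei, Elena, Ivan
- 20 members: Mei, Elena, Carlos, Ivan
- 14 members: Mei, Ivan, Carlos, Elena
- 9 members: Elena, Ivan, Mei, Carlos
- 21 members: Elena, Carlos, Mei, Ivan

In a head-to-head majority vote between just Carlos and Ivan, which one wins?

Voters preferring Carlos to Ivan: 69; preferring Ivan to Carlos: 23.
Carlos wins the head-to-head.

Carlos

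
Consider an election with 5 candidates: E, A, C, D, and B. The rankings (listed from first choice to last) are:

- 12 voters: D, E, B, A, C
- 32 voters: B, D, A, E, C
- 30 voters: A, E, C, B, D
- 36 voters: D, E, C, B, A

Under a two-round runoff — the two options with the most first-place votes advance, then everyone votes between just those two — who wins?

Round 1 first-place votes: E 0, A 30, C 0, D 48, B 32.
D and B advance.
Runoff: D is preferred to B by 48 voters; B by 62.
B wins the runoff.

B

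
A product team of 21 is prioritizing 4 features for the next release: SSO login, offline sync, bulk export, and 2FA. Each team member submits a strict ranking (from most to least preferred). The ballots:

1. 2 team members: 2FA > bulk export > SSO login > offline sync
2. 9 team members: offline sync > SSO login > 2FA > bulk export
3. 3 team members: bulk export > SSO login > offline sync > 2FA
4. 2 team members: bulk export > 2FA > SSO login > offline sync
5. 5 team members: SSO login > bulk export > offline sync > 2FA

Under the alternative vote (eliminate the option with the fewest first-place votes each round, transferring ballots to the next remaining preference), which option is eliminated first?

2FA

Round 1: SSO login 5, offline sync 9, bulk export 5, 2FA 2. Eliminate 2FA.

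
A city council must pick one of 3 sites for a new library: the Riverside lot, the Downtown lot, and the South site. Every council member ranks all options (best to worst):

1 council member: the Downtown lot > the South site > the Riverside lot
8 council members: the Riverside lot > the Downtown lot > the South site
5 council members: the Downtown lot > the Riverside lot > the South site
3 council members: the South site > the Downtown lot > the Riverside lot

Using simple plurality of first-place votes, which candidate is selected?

the Riverside lot

First-place votes: the Riverside lot 8, the Downtown lot 6, the South site 3.
the Riverside lot has the most first-place votes.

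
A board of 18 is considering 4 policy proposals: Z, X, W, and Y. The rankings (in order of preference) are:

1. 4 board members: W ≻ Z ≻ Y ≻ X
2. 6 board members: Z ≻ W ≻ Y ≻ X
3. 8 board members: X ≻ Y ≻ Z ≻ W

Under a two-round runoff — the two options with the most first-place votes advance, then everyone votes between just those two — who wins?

Round 1 first-place votes: Z 6, X 8, W 4, Y 0.
X and Z advance.
Runoff: X is preferred to Z by 8 voters; Z by 10.
Z wins the runoff.

Z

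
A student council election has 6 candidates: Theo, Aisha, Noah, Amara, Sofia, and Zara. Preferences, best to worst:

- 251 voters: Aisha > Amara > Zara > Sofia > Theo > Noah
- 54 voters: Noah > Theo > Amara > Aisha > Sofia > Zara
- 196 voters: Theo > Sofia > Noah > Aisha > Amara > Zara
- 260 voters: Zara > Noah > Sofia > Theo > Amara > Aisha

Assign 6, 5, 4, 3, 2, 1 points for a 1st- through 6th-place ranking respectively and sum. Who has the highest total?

Theo: 251·2 + 54·5 + 196·6 + 260·3 = 2728
Aisha: 251·6 + 54·3 + 196·3 + 260·1 = 2516
Noah: 251·1 + 54·6 + 196·4 + 260·5 = 2659
Amara: 251·5 + 54·4 + 196·2 + 260·2 = 2383
Sofia: 251·3 + 54·2 + 196·5 + 260·4 = 2881
Zara: 251·4 + 54·1 + 196·1 + 260·6 = 2814
Sofia has the highest Borda score (2881).

Sofia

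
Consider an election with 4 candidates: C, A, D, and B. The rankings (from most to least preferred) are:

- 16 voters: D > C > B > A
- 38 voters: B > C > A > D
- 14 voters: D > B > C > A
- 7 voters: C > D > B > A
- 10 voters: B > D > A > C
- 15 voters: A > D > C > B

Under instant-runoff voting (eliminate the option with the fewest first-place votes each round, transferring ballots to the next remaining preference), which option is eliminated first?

Round 1: C 7, A 15, D 30, B 48. Eliminate C.

C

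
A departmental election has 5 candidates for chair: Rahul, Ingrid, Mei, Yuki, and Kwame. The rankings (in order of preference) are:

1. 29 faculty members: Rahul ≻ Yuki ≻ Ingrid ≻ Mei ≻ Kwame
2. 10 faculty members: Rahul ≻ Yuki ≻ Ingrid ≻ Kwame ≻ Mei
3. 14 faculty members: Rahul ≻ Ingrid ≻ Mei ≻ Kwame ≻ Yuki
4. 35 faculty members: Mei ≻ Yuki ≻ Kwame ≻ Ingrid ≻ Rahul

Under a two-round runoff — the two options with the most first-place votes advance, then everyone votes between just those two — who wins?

Rahul

Round 1 first-place votes: Rahul 53, Ingrid 0, Mei 35, Yuki 0, Kwame 0.
Rahul and Mei advance.
Runoff: Rahul is preferred to Mei by 53 voters; Mei by 35.
Rahul wins the runoff.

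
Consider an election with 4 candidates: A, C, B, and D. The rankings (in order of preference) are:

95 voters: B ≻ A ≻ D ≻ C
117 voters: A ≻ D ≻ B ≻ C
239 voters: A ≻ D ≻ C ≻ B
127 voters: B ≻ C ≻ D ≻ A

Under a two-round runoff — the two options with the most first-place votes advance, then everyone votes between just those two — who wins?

Round 1 first-place votes: A 356, C 0, B 222, D 0.
A and B advance.
Runoff: A is preferred to B by 356 voters; B by 222.
A wins the runoff.

A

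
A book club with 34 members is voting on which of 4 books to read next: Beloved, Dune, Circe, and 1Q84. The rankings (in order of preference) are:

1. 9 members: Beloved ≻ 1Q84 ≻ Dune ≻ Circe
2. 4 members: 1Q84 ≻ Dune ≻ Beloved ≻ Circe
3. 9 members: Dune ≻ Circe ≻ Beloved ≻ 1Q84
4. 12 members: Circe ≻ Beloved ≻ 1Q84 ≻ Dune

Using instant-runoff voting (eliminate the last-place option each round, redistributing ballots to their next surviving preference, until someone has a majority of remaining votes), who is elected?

Round 1: Beloved 9, Dune 9, Circe 12, 1Q84 4. Eliminate 1Q84.
Round 2: Beloved 9, Dune 13, Circe 12. Eliminate Beloved.
Round 3: Dune 22, Circe 12. Dune has a majority.

Dune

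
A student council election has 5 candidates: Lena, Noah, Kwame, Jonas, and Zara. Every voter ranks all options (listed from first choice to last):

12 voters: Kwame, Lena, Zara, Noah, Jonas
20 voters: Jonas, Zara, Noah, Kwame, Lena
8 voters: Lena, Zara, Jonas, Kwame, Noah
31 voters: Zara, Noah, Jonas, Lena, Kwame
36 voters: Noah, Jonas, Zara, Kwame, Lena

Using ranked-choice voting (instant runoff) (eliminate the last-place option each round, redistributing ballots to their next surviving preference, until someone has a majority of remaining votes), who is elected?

Round 1: Lena 8, Noah 36, Kwame 12, Jonas 20, Zara 31. Eliminate Lena.
Round 2: Noah 36, Kwame 12, Jonas 20, Zara 39. Eliminate Kwame.
Round 3: Noah 36, Jonas 20, Zara 51. Eliminate Jonas.
Round 4: Noah 36, Zara 71. Zara has a majority.

Zara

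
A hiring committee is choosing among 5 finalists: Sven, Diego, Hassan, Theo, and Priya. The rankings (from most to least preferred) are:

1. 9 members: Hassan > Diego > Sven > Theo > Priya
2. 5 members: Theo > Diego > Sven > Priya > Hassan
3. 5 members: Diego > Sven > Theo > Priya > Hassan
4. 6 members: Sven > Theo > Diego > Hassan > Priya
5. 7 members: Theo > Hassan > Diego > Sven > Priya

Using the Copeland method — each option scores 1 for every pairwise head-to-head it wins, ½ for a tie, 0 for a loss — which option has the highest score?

Sven: beats Theo and Priya; ties Hassan; loses to Diego → score 2.5.
Diego: beats Sven and Priya; ties Hassan; loses to Theo → score 2.5.
Hassan: beats Priya; ties Sven and Diego; loses to Theo → score 2.
Theo: beats Diego, Hassan, and Priya; loses to Sven → score 3.
Priya: loses to Sven, Diego, Hassan, and Theo → score 0.
Theo has the best pairwise record.

Theo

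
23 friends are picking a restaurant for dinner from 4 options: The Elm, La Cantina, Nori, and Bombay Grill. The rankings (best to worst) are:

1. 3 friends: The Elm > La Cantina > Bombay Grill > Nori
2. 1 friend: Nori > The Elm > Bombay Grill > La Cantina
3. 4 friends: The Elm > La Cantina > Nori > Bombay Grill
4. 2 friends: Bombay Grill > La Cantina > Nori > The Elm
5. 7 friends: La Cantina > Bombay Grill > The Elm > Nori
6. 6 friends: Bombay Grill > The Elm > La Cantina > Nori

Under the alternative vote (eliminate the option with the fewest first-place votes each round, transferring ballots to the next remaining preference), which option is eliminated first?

Round 1: The Elm 7, La Cantina 7, Nori 1, Bombay Grill 8. Eliminate Nori.

Nori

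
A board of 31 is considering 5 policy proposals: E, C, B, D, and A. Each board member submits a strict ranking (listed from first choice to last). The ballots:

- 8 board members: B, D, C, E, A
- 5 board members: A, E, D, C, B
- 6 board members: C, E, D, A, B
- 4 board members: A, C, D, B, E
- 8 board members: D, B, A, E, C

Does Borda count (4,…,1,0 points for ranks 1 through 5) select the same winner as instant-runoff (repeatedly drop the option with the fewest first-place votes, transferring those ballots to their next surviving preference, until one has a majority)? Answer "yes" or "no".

Borda — scores: E 49, C 57, B 60, D 86, A 58. Winner: D.
Instant-runoff — R1 E 0, C 6, B 8, D 8, A 9 (E out); R2 C 6, B 8, D 8, A 9 (C out); R3 B 8, D 14, A 9 (B out); R4 D 22, A 9 (D winner). Winner: D.
The two methods agree.

yes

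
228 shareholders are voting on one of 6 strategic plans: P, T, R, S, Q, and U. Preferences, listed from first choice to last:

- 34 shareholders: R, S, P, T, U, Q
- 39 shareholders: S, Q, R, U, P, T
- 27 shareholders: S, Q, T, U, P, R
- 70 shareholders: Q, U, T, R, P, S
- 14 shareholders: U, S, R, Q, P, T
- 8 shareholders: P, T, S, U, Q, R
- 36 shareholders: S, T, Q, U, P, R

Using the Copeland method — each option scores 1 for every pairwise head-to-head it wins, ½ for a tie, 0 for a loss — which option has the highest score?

P: loses to T, R, S, Q, and U → score 0.
T: beats P and R; loses to S, Q, and U → score 2.
R: beats P; loses to T, S, Q, and U → score 1.
S: beats P, T, R, Q, and U → score 5.
Q: beats P, T, R, and U; loses to S → score 4.
U: beats P, T, and R; loses to S and Q → score 3.
S has the best pairwise record.

S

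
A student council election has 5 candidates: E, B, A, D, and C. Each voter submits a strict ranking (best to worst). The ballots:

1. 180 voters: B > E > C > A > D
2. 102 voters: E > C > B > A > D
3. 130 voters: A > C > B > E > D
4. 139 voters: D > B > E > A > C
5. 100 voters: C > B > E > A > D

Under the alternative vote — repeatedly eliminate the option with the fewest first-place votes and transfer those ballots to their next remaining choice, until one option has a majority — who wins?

B

Round 1: E 102, B 180, A 130, D 139, C 100. Eliminate C.
Round 2: E 102, B 280, A 130, D 139. Eliminate E.
Round 3: B 382, A 130, D 139. B has a majority.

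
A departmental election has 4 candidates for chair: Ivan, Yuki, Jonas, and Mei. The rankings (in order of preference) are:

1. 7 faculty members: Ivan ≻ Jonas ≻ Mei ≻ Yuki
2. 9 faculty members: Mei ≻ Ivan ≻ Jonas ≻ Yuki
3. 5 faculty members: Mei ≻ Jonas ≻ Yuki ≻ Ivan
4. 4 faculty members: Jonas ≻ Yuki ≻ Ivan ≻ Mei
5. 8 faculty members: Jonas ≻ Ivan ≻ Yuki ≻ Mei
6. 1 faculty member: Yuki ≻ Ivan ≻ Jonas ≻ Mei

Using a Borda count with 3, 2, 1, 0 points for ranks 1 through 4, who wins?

Jonas

Ivan: 7·3 + 9·2 + 5·0 + 4·1 + 8·2 + 1·2 = 61
Yuki: 7·0 + 9·0 + 5·1 + 4·2 + 8·1 + 1·3 = 24
Jonas: 7·2 + 9·1 + 5·2 + 4·3 + 8·3 + 1·1 = 70
Mei: 7·1 + 9·3 + 5·3 + 4·0 + 8·0 + 1·0 = 49
Jonas has the highest Borda score (70).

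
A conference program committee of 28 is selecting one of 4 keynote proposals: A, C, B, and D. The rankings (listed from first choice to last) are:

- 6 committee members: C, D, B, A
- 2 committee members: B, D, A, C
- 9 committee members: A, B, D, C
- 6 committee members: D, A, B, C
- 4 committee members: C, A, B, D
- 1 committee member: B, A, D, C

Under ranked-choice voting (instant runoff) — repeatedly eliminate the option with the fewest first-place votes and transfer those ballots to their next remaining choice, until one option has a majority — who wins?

A

Round 1: A 9, C 10, B 3, D 6. Eliminate B.
Round 2: A 10, C 10, D 8. Eliminate D.
Round 3: A 18, C 10. A has a majority.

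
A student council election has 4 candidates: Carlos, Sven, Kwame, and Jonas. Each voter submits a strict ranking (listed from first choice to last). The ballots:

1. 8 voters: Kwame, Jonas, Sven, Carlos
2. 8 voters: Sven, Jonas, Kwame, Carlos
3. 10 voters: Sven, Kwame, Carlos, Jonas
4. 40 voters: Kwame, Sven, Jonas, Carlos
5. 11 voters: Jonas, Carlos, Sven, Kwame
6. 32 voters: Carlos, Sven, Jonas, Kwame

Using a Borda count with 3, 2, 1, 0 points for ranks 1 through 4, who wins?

Carlos: 8·0 + 8·0 + 10·1 + 40·0 + 11·2 + 32·3 = 128
Sven: 8·1 + 8·3 + 10·3 + 40·2 + 11·1 + 32·2 = 217
Kwame: 8·3 + 8·1 + 10·2 + 40·3 + 11·0 + 32·0 = 172
Jonas: 8·2 + 8·2 + 10·0 + 40·1 + 11·3 + 32·1 = 137
Sven has the highest Borda score (217).

Sven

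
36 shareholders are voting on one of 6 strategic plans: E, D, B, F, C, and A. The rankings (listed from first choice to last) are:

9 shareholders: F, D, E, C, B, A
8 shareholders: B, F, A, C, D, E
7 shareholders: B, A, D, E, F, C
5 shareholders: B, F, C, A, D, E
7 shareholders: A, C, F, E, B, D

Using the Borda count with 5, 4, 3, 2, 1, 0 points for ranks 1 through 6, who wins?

E: 9·3 + 8·0 + 7·2 + 5·0 + 7·2 = 55
D: 9·4 + 8·1 + 7·3 + 5·1 + 7·0 = 70
B: 9·1 + 8·5 + 7·5 + 5·5 + 7·1 = 116
F: 9·5 + 8·4 + 7·1 + 5·4 + 7·3 = 125
C: 9·2 + 8·2 + 7·0 + 5·3 + 7·4 = 77
A: 9·0 + 8·3 + 7·4 + 5·2 + 7·5 = 97
F has the highest Borda score (125).

F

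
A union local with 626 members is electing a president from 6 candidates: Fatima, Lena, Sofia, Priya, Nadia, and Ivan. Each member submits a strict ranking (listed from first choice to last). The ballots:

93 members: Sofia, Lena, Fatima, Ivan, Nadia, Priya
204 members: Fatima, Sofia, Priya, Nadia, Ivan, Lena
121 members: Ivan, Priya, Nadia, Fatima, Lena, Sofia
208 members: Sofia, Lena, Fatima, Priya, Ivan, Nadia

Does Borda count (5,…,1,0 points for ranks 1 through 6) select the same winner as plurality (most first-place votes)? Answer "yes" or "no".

yes

Borda — scores: Fatima 2165, Lena 1325, Sofia 2321, Priya 1512, Nadia 864, Ivan 1203. Winner: Sofia.
Plurality — first-place votes: Fatima 204, Lena 0, Sofia 301, Priya 0, Nadia 0, Ivan 121. Winner: Sofia.
The two methods agree.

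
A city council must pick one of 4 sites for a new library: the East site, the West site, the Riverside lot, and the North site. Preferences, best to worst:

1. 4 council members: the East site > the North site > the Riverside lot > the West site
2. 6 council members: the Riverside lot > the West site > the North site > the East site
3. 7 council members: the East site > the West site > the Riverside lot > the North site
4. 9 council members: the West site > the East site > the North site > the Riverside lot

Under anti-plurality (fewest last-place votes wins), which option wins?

Last-place votes: the East site 6, the West site 4, the Riverside lot 9, the North site 7.
the West site is ranked last by the fewest voters, so the West site wins.

the West site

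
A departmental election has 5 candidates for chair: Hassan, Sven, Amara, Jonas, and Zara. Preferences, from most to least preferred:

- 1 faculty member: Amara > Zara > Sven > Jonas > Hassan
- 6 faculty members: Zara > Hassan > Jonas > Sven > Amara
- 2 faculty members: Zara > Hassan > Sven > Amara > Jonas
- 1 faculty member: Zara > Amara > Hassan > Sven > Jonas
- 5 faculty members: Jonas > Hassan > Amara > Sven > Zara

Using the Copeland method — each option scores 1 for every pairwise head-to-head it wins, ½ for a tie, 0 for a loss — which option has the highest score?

Hassan: beats Sven, Amara, and Jonas; loses to Zara → score 3.
Sven: beats Amara; loses to Hassan, Jonas, and Zara → score 1.
Amara: loses to Hassan, Sven, Jonas, and Zara → score 0.
Jonas: beats Sven and Amara; loses to Hassan and Zara → score 2.
Zara: beats Hassan, Sven, Amara, and Jonas → score 4.
Zara has the best pairwise record.

Zara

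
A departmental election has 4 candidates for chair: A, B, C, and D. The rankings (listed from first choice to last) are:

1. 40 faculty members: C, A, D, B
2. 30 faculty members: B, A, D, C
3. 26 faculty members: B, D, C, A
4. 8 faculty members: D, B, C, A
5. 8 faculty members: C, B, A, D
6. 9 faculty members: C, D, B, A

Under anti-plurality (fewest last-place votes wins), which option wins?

Last-place votes: A 43, B 40, C 30, D 8.
D is ranked last by the fewest voters, so D wins.

D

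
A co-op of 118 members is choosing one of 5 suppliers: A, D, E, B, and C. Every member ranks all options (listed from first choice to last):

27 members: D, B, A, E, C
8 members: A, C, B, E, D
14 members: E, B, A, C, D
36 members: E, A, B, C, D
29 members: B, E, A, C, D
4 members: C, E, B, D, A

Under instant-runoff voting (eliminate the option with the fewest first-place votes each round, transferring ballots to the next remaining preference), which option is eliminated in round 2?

Round 1: A 8, D 27, E 50, B 29, C 4. Eliminate C.
Round 2: A 8, D 27, E 54, B 29. Eliminate A.

A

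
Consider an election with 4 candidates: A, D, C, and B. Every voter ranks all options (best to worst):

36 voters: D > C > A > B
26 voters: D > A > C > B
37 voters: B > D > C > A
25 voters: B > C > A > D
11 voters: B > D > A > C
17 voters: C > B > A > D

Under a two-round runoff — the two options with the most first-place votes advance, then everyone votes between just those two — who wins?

B

Round 1 first-place votes: A 0, D 62, C 17, B 73.
B and D advance.
Runoff: B is preferred to D by 90 voters; D by 62.
B wins the runoff.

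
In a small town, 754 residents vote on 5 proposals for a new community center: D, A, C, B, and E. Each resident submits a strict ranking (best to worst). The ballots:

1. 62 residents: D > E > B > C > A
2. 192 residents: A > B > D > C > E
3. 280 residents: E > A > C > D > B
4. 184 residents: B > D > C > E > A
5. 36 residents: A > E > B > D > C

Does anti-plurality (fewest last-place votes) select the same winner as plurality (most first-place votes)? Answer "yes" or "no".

Anti-plurality — last-place votes: D 0, A 246, C 36, B 280, E 192. Winner: D.
Plurality — first-place votes: D 62, A 228, C 0, B 184, E 280. Winner: E.
The two methods disagree.

no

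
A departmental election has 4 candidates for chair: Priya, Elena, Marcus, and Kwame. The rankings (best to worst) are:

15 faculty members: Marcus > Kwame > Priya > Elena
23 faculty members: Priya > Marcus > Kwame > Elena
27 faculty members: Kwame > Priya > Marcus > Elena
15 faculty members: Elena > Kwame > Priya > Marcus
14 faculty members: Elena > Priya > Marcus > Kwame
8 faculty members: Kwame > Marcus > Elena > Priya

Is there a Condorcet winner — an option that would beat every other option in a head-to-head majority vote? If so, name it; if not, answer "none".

none

Checking pairwise contests:
Kwame beats Priya 65–37.
Priya beats Elena 65–37.
Priya beats Marcus 79–23.
Marcus beats Kwame 52–50.
Every option loses at least one head-to-head, so there is no Condorcet winner.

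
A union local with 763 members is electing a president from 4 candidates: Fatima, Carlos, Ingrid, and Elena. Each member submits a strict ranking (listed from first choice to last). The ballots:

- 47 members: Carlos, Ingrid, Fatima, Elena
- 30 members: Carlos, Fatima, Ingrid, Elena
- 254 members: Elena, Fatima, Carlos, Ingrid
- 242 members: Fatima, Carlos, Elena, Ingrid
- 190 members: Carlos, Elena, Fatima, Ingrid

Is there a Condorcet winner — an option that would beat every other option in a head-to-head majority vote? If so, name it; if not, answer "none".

none

Checking pairwise contests:
Elena beats Fatima 444–319.
Fatima beats Carlos 496–267.
Fatima beats Ingrid 716–47.
Carlos beats Elena 509–254.
Every option loses at least one head-to-head, so there is no Condorcet winner.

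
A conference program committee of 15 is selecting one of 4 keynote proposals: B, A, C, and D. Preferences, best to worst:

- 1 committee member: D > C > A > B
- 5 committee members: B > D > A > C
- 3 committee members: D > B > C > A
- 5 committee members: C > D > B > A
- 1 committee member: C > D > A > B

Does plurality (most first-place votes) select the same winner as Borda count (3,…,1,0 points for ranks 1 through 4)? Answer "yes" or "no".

no

Plurality — first-place votes: B 5, A 0, C 6, D 4. Winner: C.
Borda — scores: B 26, A 7, C 23, D 34. Winner: D.
The two methods disagree.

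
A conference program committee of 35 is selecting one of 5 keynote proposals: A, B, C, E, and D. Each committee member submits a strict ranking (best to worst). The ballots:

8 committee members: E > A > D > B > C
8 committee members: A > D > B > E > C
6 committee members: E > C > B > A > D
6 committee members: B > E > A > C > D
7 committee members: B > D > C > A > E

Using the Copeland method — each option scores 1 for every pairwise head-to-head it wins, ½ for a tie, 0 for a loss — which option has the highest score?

B

A: beats C and D; loses to B and E → score 2.
B: beats A, C, E, and D → score 4.
C: loses to A, B, E, and D → score 0.
E: beats A, C, and D; loses to B → score 3.
D: beats C; loses to A, B, and E → score 1.
B has the best pairwise record.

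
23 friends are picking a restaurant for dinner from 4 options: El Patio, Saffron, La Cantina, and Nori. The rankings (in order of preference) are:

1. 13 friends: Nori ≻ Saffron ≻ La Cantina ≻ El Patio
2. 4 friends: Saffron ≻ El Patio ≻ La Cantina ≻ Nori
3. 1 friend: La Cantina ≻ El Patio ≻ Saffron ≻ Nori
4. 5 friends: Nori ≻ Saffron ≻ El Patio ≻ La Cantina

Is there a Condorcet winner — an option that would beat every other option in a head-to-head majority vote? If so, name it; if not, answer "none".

Nori vs El Patio: 18–5 for Nori.
Nori vs Saffron: 18–5 for Nori.
Nori vs La Cantina: 18–5 for Nori.
Nori beats every other option head-to-head.

Nori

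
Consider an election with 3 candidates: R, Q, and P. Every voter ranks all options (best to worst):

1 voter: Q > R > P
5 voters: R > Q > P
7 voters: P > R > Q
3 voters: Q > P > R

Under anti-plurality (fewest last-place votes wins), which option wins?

Last-place votes: R 3, Q 7, P 6.
R is ranked last by the fewest voters, so R wins.

R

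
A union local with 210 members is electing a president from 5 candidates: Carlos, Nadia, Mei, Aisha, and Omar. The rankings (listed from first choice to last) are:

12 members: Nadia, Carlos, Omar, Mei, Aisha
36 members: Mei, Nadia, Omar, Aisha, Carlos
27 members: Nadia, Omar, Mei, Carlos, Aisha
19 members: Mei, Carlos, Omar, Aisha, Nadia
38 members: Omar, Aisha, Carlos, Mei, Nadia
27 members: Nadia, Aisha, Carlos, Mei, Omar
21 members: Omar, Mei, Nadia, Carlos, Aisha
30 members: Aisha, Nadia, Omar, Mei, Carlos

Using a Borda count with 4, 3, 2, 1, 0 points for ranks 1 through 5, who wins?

Omar

Carlos: 12·3 + 36·0 + 27·1 + 19·3 + 38·2 + 27·2 + 21·1 + 30·0 = 271
Nadia: 12·4 + 36·3 + 27·4 + 19·0 + 38·0 + 27·4 + 21·2 + 30·3 = 504
Mei: 12·1 + 36·4 + 27·2 + 19·4 + 38·1 + 27·1 + 21·3 + 30·1 = 444
Aisha: 12·0 + 36·1 + 27·0 + 19·1 + 38·3 + 27·3 + 21·0 + 30·4 = 370
Omar: 12·2 + 36·2 + 27·3 + 19·2 + 38·4 + 27·0 + 21·4 + 30·2 = 511
Omar has the highest Borda score (511).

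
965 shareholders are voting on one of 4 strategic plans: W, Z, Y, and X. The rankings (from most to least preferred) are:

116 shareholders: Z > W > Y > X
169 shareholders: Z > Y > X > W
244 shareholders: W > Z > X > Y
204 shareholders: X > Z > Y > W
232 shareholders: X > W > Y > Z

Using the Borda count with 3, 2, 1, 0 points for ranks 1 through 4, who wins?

Z

W: 116·2 + 169·0 + 244·3 + 204·0 + 232·2 = 1428
Z: 116·3 + 169·3 + 244·2 + 204·2 + 232·0 = 1751
Y: 116·1 + 169·2 + 244·0 + 204·1 + 232·1 = 890
X: 116·0 + 169·1 + 244·1 + 204·3 + 232·3 = 1721
Z has the highest Borda score (1751).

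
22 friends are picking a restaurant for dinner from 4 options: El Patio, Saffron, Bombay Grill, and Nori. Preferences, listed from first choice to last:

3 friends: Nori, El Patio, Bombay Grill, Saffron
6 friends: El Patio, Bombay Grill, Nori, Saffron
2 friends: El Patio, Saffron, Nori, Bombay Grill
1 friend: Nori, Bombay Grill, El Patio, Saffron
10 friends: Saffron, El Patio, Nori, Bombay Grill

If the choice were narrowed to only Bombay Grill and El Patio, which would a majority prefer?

Voters preferring Bombay Grill to El Patio: 1; preferring El Patio to Bombay Grill: 21.
El Patio wins the head-to-head.

El Patio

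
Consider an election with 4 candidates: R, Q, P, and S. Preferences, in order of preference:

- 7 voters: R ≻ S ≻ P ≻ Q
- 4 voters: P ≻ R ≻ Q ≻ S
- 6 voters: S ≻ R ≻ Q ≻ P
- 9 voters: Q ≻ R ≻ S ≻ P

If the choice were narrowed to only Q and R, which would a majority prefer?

R

Voters preferring Q to R: 9; preferring R to Q: 17.
R wins the head-to-head.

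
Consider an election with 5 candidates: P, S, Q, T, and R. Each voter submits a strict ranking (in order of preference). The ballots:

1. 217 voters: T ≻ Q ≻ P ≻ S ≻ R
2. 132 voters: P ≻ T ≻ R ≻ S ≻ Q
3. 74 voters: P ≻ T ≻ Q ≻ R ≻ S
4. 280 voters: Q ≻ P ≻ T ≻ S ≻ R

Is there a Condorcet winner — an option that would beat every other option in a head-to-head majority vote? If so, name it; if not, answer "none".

Checking pairwise contests:
Q beats P 497–206.
P beats S 703–0.
T beats Q 423–280.
P beats T 486–217.
P beats R 703–0.
Every option loses at least one head-to-head, so there is no Condorcet winner.

none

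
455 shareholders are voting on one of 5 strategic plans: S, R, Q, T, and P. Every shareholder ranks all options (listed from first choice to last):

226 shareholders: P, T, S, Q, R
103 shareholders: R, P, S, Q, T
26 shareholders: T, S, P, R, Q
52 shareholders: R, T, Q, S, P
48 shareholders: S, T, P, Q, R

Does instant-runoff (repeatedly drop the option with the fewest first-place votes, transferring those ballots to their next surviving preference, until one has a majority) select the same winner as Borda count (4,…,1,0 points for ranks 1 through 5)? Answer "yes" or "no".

Instant-runoff — R1 S 48, R 155, Q 0, T 26, P 226 (Q out); R2 S 48, R 155, T 26, P 226 (T out); R3 S 74, R 155, P 226 (S out); R4 R 155, P 300 (P winner). Winner: P.
Borda — scores: S 980, R 646, Q 481, T 1082, P 1361. Winner: P.
The two methods agree.

yes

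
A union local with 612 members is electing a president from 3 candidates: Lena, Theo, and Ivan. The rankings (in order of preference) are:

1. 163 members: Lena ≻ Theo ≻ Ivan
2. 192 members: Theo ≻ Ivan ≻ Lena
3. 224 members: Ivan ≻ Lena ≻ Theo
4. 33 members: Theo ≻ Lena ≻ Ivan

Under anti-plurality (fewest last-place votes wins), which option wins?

Last-place votes: Lena 192, Theo 224, Ivan 196.
Lena is ranked last by the fewest voters, so Lena wins.

Lena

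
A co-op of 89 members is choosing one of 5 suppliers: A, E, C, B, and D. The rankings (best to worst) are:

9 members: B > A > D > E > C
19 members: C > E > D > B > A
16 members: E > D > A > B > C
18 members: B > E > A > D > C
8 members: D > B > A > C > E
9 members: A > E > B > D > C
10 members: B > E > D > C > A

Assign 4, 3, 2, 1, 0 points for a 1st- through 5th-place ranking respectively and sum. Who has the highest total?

A: 9·3 + 19·0 + 16·2 + 18·2 + 8·2 + 9·4 + 10·0 = 147
E: 9·1 + 19·3 + 16·4 + 18·3 + 8·0 + 9·3 + 10·3 = 241
C: 9·0 + 19·4 + 16·0 + 18·0 + 8·1 + 9·0 + 10·1 = 94
B: 9·4 + 19·1 + 16·1 + 18·4 + 8·3 + 9·2 + 10·4 = 225
D: 9·2 + 19·2 + 16·3 + 18·1 + 8·4 + 9·1 + 10·2 = 183
E has the highest Borda score (241).

E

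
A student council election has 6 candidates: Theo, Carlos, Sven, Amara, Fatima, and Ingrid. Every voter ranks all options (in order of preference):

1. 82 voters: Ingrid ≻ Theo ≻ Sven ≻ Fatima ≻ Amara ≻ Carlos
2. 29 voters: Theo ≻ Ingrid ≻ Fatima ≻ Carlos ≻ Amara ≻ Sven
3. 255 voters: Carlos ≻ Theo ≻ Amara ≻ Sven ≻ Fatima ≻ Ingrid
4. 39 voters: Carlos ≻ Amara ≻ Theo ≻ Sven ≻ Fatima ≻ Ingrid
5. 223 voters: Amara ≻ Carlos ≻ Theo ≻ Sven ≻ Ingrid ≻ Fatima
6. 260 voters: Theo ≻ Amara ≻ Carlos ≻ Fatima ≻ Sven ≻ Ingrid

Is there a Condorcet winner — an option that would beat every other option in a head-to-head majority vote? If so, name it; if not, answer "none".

Checking pairwise contests:
Carlos beats Theo 517–371.
Amara beats Carlos 565–323.
Theo beats Sven 888–0.
Theo beats Amara 626–262.
Theo beats Fatima 888–0.
Theo beats Ingrid 806–82.
Every option loses at least one head-to-head, so there is no Condorcet winner.

none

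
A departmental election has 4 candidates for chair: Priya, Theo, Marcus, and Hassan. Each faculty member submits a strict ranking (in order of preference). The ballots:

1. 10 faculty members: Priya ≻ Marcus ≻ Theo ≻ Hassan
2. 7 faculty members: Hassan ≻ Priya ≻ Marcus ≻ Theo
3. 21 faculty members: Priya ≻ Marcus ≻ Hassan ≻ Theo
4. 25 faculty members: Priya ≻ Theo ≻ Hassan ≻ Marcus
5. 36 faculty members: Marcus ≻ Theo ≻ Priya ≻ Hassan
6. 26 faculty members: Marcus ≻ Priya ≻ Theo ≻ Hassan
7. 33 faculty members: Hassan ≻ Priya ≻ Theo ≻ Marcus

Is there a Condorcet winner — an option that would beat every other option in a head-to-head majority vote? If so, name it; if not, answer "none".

Priya

Priya vs Theo: 122–36 for Priya.
Priya vs Marcus: 96–62 for Priya.
Priya vs Hassan: 118–40 for Priya.
Priya beats every other option head-to-head.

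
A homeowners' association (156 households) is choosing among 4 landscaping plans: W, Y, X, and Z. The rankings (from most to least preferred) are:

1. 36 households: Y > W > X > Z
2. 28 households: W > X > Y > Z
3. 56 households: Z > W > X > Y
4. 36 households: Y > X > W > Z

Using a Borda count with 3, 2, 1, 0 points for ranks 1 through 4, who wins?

W

W: 36·2 + 28·3 + 56·2 + 36·1 = 304
Y: 36·3 + 28·1 + 56·0 + 36·3 = 244
X: 36·1 + 28·2 + 56·1 + 36·2 = 220
Z: 36·0 + 28·0 + 56·3 + 36·0 = 168
W has the highest Borda score (304).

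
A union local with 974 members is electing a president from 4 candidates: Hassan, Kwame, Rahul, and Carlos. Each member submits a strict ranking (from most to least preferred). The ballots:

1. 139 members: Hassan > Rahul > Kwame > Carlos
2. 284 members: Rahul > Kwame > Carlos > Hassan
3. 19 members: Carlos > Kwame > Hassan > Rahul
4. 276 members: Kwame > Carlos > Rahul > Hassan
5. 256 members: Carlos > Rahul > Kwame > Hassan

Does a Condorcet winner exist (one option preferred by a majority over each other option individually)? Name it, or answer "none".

Checking pairwise contests:
Kwame beats Hassan 835–139.
Rahul beats Kwame 679–295.
Carlos beats Rahul 551–423.
Kwame beats Carlos 699–275.
Every option loses at least one head-to-head, so there is no Condorcet winner.

none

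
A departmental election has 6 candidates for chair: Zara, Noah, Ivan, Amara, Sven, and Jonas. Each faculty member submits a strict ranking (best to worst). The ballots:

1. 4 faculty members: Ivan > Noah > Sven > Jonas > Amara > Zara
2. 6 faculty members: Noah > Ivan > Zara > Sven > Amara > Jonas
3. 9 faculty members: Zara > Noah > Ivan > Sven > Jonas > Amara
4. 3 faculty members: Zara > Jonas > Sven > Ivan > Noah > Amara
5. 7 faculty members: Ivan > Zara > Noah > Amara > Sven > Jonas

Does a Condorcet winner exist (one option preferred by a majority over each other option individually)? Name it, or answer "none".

Checking pairwise contests:
Ivan beats Zara 17–12.
Zara beats Noah 19–10.
Noah beats Ivan 15–14.
Zara beats Amara 25–4.
Zara beats Sven 25–4.
Zara beats Jonas 25–4.
Every option loses at least one head-to-head, so there is no Condorcet winner.

none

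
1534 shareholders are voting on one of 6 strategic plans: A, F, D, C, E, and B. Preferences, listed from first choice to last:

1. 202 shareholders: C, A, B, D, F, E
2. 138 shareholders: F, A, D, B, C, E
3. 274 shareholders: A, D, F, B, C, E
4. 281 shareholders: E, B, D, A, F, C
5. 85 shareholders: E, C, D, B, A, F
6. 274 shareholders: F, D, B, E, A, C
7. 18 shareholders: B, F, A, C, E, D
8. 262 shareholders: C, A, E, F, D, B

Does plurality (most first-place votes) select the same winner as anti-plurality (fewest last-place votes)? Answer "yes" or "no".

no

Plurality — first-place votes: A 274, F 412, D 0, C 464, E 366, B 18. Winner: C.
Anti-plurality — last-place votes: A 0, F 85, D 18, C 555, E 614, B 262. Winner: A.
The two methods disagree.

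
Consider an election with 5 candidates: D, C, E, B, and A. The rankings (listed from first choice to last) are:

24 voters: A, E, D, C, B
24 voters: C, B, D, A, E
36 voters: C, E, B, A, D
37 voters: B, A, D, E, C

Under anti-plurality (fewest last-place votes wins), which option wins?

Last-place votes: D 36, C 37, E 24, B 24, A 0.
A is ranked last by the fewest voters, so A wins.

A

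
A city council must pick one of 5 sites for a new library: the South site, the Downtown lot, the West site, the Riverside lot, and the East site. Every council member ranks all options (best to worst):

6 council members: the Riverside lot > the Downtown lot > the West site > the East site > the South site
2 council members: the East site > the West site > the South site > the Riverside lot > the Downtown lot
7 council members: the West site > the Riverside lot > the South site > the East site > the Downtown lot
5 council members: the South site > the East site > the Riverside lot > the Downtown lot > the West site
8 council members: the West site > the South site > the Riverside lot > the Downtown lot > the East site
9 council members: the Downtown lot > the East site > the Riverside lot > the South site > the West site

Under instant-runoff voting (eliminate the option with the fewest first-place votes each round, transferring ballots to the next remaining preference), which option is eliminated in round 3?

Round 1: the South site 5, the Downtown lot 9, the West site 15, the Riverside lot 6, the East site 2. Eliminate the East site.
Round 2: the South site 5, the Downtown lot 9, the West site 17, the Riverside lot 6. Eliminate the South site.
Round 3: the Downtown lot 9, the West site 17, the Riverside lot 11. Eliminate the Downtown lot.

the Downtown lot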